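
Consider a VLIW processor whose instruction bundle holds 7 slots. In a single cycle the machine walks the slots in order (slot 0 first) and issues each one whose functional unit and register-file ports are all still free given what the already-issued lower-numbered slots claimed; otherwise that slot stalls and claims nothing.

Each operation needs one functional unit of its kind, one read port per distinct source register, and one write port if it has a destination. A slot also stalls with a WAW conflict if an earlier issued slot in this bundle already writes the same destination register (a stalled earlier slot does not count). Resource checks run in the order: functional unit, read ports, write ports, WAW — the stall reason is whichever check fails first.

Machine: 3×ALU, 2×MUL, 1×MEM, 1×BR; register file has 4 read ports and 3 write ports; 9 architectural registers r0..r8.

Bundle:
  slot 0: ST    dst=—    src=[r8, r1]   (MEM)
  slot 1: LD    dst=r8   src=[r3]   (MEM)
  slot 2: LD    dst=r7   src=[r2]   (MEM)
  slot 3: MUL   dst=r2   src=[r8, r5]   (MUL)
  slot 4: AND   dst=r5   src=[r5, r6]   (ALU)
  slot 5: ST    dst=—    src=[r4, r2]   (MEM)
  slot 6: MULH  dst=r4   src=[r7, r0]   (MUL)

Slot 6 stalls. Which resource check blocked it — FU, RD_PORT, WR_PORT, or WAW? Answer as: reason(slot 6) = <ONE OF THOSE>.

(0) want 1×MEM +2rd +0wr — yes → AL3|MU2|ME0|BR1|rd2|wr3
(1) want 1×MEM +1rd +1wr — FU → AL3|MU2|ME0|BR1|rd2|wr3
(2) want 1×MEM +1rd +1wr — FU → AL3|MU2|ME0|BR1|rd2|wr3
(3) want 1×MUL +2rd +1wr — yes → AL3|MU1|ME0|BR1|rd0|wr2
(4) want 1×ALU +2rd +1wr — RD_PORT → AL3|MU1|ME0|BR1|rd0|wr2
(5) want 1×MEM +2rd +0wr — FU → AL3|MU1|ME0|BR1|rd0|wr2
(6) want 1×MUL +2rd +1wr — RD_PORT → AL3|MU1|ME0|BR1|rd0|wr2

reason(slot 6) = RD_PORT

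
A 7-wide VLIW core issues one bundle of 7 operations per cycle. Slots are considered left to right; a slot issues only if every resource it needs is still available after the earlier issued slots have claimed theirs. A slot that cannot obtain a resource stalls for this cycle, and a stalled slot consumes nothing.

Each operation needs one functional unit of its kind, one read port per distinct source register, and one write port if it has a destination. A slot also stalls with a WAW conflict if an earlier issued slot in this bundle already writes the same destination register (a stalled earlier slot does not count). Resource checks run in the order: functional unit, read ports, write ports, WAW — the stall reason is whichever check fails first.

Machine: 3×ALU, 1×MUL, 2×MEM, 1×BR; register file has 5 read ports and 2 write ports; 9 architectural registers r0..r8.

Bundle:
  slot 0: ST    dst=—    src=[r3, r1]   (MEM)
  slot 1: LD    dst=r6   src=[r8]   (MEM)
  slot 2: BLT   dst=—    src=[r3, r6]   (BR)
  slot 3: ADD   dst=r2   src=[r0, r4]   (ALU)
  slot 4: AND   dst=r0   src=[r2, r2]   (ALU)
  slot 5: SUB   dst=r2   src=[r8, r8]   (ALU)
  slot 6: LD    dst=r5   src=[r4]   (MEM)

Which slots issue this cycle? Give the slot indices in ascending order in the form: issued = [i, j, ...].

issued = [0, 1, 2]

[0] MEM needs rd=2 wr=0: ok; after: ALU=3 MUL=1 MEM=1 BR=1, R=3, W=2
[1] MEM needs rd=1 wr=1: ok; after: ALU=3 MUL=1 MEM=0 BR=1, R=2, W=1
[2] BR needs rd=2 wr=0: ok; after: ALU=3 MUL=1 MEM=0 BR=0, R=0, W=1
[3] ALU needs rd=2 wr=1: RD_PORT; after: ALU=3 MUL=1 MEM=0 BR=0, R=0, W=1
[4] ALU needs rd=1 wr=1: RD_PORT; after: ALU=3 MUL=1 MEM=0 BR=0, R=0, W=1
[5] ALU needs rd=1 wr=1: RD_PORT; after: ALU=3 MUL=1 MEM=0 BR=0, R=0, W=1
[6] MEM needs rd=1 wr=1: FU; after: ALU=3 MUL=1 MEM=0 BR=0, R=0, W=1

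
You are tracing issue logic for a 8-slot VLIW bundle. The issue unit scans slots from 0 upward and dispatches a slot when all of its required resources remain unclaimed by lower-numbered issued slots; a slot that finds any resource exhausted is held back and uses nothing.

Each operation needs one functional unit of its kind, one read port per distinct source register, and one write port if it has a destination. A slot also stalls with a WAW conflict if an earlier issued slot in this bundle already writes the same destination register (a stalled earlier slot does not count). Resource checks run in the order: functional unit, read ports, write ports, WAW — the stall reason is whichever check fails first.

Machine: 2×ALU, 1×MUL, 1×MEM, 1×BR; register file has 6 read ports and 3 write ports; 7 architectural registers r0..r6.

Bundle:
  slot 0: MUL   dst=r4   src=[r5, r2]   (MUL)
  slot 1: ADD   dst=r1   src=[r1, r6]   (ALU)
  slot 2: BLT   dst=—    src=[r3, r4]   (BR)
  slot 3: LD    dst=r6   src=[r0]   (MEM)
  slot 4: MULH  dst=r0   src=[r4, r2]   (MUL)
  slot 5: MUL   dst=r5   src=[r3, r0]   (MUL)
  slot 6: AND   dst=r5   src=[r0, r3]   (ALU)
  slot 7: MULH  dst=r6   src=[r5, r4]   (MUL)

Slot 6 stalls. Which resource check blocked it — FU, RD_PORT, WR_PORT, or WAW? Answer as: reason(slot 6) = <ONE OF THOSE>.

(0) want 1×MUL +2rd +1wr — yes → AL2|MU0|ME1|BR1|rd4|wr2
(1) want 1×ALU +2rd +1wr — yes → AL1|MU0|ME1|BR1|rd2|wr1
(2) want 1×BR +2rd +0wr — yes → AL1|MU0|ME1|BR0|rd0|wr1
(3) want 1×MEM +1rd +1wr — RD_PORT → AL1|MU0|ME1|BR0|rd0|wr1
(4) want 1×MUL +2rd +1wr — FU → AL1|MU0|ME1|BR0|rd0|wr1
(5) want 1×MUL +2rd +1wr — FU → AL1|MU0|ME1|BR0|rd0|wr1
(6) want 1×ALU +2rd +1wr — RD_PORT → AL1|MU0|ME1|BR0|rd0|wr1
(7) want 1×MUL +2rd +1wr — FU → AL1|MU0|ME1|BR0|rd0|wr1

reason(slot 6) = RD_PORT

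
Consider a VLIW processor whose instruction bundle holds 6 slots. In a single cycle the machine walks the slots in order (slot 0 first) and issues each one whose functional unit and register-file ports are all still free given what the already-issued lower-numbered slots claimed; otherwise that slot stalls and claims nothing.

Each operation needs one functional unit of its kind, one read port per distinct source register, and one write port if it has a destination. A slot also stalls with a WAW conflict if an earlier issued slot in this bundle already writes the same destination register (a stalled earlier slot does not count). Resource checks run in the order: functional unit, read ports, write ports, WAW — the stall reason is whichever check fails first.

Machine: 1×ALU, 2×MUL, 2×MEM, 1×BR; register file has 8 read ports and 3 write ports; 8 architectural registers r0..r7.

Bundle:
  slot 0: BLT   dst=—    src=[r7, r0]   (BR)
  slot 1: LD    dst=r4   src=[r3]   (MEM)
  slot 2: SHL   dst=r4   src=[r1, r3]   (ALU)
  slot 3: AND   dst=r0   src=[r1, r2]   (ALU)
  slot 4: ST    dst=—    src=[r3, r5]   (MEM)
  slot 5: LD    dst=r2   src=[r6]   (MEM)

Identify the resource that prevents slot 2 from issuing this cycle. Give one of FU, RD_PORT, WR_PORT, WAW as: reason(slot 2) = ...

[0] BR needs rd=2 wr=0: ok; after: ALU=1 MUL=2 MEM=2 BR=0, R=6, W=3
[1] MEM needs rd=1 wr=1: ok; after: ALU=1 MUL=2 MEM=1 BR=0, R=5, W=2
[2] ALU needs rd=2 wr=1: WAW; after: ALU=1 MUL=2 MEM=1 BR=0, R=5, W=2
[3] ALU needs rd=2 wr=1: ok; after: ALU=0 MUL=2 MEM=1 BR=0, R=3, W=1
[4] MEM needs rd=2 wr=0: ok; after: ALU=0 MUL=2 MEM=0 BR=0, R=1, W=1
[5] MEM needs rd=1 wr=1: FU; after: ALU=0 MUL=2 MEM=0 BR=0, R=1, W=1

reason(slot 2) = WAW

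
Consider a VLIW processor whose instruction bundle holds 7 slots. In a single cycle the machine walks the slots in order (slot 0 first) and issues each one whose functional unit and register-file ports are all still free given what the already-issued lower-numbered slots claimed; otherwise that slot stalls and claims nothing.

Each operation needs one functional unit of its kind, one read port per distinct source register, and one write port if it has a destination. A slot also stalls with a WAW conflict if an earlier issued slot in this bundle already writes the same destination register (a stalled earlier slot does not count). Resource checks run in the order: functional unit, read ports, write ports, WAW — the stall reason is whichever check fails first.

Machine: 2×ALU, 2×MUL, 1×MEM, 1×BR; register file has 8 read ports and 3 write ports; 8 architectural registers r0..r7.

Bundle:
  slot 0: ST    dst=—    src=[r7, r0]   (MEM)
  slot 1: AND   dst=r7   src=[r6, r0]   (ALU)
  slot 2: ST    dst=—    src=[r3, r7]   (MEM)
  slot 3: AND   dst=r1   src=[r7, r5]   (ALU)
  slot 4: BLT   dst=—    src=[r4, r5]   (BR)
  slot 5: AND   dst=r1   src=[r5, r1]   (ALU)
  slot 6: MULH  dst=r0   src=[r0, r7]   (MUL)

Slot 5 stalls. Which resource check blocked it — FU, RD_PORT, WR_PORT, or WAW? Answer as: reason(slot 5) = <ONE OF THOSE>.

  0. MEM ⇒ go  {2A/2Mu/0Ld/1B | 6r 3w}
  1. ALU→r7 ⇒ go  {1A/2Mu/0Ld/1B | 4r 2w}
  2. MEM ⇒ no(FU)  {1A/2Mu/0Ld/1B | 4r 2w}
  3. ALU→r1 ⇒ go  {0A/2Mu/0Ld/1B | 2r 1w}
  4. BR ⇒ go  {0A/2Mu/0Ld/0B | 0r 1w}
  5. ALU→r1 ⇒ no(FU)  {0A/2Mu/0Ld/0B | 0r 1w}
  6. MUL→r0 ⇒ no(RD_PORT)  {0A/2Mu/0Ld/0B | 0r 1w}

reason(slot 5) = FU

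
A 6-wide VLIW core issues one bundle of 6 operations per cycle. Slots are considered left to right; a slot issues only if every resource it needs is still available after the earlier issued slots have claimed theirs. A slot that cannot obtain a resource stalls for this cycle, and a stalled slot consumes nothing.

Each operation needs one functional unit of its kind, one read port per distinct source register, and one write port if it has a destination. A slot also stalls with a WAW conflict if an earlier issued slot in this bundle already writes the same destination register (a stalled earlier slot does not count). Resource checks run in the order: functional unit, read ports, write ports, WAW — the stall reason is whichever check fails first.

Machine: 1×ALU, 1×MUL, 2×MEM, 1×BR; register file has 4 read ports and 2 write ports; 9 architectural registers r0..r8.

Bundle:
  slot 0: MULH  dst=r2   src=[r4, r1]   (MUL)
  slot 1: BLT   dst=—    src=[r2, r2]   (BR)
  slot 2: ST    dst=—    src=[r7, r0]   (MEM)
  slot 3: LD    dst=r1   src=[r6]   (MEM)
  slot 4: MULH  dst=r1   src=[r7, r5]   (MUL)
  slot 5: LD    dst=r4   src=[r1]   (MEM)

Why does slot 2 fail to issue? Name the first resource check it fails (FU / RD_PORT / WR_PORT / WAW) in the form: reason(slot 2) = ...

slot 0 (MUL): ISSUE — free A1,Mu0,Ld2,B1 rp2 wp1
slot 1 (BR): ISSUE — free A1,Mu0,Ld2,B0 rp1 wp1
slot 2 (MEM): stall RD_PORT — free A1,Mu0,Ld2,B0 rp1 wp1
slot 3 (MEM): ISSUE — free A1,Mu0,Ld1,B0 rp0 wp0
slot 4 (MUL): stall FU — free A1,Mu0,Ld1,B0 rp0 wp0
slot 5 (MEM): stall RD_PORT — free A1,Mu0,Ld1,B0 rp0 wp0

reason(slot 2) = RD_PORT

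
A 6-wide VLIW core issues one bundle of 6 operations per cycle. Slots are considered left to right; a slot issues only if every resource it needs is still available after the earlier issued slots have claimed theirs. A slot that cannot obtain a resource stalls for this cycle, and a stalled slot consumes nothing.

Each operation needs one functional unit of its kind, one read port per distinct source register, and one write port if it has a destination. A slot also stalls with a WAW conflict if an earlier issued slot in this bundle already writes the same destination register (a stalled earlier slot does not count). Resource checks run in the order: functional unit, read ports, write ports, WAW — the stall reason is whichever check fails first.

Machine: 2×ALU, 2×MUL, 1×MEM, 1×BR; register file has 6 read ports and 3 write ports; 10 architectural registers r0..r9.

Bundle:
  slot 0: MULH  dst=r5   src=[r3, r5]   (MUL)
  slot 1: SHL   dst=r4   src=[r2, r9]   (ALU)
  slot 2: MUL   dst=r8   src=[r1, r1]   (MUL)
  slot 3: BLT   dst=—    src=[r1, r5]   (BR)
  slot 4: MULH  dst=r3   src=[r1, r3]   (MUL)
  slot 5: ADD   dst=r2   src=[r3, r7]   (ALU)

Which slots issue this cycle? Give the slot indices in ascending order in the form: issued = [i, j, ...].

issued = [0, 1, 2]

  0. MUL→r5 ⇒ go  {2A/1Mu/1Ld/1B | 4r 2w}
  1. ALU→r4 ⇒ go  {1A/1Mu/1Ld/1B | 2r 1w}
  2. MUL→r8 ⇒ go  {1A/0Mu/1Ld/1B | 1r 0w}
  3. BR ⇒ no(RD_PORT)  {1A/0Mu/1Ld/1B | 1r 0w}
  4. MUL→r3 ⇒ no(FU)  {1A/0Mu/1Ld/1B | 1r 0w}
  5. ALU→r2 ⇒ no(RD_PORT)  {1A/0Mu/1Ld/1B | 1r 0w}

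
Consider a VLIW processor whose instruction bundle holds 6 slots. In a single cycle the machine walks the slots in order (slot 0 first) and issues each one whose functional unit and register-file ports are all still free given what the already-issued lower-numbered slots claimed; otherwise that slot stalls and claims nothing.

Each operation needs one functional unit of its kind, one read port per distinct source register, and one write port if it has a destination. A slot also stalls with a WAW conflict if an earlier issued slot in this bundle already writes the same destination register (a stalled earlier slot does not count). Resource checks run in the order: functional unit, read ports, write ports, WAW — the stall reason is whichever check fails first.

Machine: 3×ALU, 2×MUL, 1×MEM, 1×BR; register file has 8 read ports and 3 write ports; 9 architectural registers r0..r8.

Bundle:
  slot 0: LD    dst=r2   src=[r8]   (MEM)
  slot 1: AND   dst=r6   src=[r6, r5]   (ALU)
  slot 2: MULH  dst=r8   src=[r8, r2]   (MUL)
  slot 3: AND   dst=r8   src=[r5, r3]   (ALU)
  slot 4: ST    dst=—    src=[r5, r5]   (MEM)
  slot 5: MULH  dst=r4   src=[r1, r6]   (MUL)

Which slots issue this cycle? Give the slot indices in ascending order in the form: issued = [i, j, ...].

issued = [0, 1, 2]

#0 MEM src=r8 dispatched  <A:3 Mu:2 Ld:0 B:1 rd:7 wr:2>
#1 ALU src=r6,r5 dispatched  <A:2 Mu:2 Ld:0 B:1 rd:5 wr:1>
#2 MUL src=r8,r2 dispatched  <A:2 Mu:1 Ld:0 B:1 rd:3 wr:0>
#3 ALU src=r5,r3 held:WR_PORT  <A:2 Mu:1 Ld:0 B:1 rd:3 wr:0>
#4 MEM src=r5,r5 held:FU  <A:2 Mu:1 Ld:0 B:1 rd:3 wr:0>
#5 MUL src=r1,r6 held:WR_PORT  <A:2 Mu:1 Ld:0 B:1 rd:3 wr:0>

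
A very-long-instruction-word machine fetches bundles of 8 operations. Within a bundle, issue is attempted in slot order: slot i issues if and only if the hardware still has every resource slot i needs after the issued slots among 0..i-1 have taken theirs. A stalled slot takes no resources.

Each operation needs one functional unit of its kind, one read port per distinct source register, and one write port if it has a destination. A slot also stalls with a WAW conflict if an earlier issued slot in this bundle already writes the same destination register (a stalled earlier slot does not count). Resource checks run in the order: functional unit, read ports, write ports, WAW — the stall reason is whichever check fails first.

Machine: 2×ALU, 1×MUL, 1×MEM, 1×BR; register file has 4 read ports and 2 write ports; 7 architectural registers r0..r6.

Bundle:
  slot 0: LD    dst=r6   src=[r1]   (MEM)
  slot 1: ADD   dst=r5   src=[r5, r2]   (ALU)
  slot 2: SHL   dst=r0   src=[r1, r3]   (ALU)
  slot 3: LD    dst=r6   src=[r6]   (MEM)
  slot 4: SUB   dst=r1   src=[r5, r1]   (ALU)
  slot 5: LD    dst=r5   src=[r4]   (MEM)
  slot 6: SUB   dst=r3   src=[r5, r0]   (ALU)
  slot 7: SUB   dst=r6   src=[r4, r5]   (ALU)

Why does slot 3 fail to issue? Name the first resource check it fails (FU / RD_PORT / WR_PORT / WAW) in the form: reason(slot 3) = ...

reason(slot 3) = FU

[0] MEM needs rd=1 wr=1: ok; after: ALU=2 MUL=1 MEM=0 BR=1, R=3, W=1
[1] ALU needs rd=2 wr=1: ok; after: ALU=1 MUL=1 MEM=0 BR=1, R=1, W=0
[2] ALU needs rd=2 wr=1: RD_PORT; after: ALU=1 MUL=1 MEM=0 BR=1, R=1, W=0
[3] MEM needs rd=1 wr=1: FU; after: ALU=1 MUL=1 MEM=0 BR=1, R=1, W=0
[4] ALU needs rd=2 wr=1: RD_PORT; after: ALU=1 MUL=1 MEM=0 BR=1, R=1, W=0
[5] MEM needs rd=1 wr=1: FU; after: ALU=1 MUL=1 MEM=0 BR=1, R=1, W=0
[6] ALU needs rd=2 wr=1: RD_PORT; after: ALU=1 MUL=1 MEM=0 BR=1, R=1, W=0
[7] ALU needs rd=2 wr=1: RD_PORT; after: ALU=1 MUL=1 MEM=0 BR=1, R=1, W=0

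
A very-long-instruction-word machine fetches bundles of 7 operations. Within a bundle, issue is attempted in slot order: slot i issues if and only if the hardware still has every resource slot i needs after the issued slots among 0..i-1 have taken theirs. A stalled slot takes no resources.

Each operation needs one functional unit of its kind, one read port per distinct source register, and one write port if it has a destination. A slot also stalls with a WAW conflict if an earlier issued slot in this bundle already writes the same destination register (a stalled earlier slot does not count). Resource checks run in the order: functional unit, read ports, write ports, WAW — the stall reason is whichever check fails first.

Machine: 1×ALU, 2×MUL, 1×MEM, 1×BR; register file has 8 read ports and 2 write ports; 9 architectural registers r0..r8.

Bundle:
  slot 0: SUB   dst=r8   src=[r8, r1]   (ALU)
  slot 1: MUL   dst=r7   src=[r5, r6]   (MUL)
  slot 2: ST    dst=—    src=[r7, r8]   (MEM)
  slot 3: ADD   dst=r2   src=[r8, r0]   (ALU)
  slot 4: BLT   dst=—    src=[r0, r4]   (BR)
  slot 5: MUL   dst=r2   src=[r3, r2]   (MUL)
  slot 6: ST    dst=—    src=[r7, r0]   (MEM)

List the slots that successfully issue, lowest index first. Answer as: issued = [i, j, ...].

slot 0 (ALU): ISSUE — free A0,Mu2,Ld1,B1 rp6 wp1
slot 1 (MUL): ISSUE — free A0,Mu1,Ld1,B1 rp4 wp0
slot 2 (MEM): ISSUE — free A0,Mu1,Ld0,B1 rp2 wp0
slot 3 (ALU): stall FU — free A0,Mu1,Ld0,B1 rp2 wp0
slot 4 (BR): ISSUE — free A0,Mu1,Ld0,B0 rp0 wp0
slot 5 (MUL): stall RD_PORT — free A0,Mu1,Ld0,B0 rp0 wp0
slot 6 (MEM): stall FU — free A0,Mu1,Ld0,B0 rp0 wp0

issued = [0, 1, 2, 4]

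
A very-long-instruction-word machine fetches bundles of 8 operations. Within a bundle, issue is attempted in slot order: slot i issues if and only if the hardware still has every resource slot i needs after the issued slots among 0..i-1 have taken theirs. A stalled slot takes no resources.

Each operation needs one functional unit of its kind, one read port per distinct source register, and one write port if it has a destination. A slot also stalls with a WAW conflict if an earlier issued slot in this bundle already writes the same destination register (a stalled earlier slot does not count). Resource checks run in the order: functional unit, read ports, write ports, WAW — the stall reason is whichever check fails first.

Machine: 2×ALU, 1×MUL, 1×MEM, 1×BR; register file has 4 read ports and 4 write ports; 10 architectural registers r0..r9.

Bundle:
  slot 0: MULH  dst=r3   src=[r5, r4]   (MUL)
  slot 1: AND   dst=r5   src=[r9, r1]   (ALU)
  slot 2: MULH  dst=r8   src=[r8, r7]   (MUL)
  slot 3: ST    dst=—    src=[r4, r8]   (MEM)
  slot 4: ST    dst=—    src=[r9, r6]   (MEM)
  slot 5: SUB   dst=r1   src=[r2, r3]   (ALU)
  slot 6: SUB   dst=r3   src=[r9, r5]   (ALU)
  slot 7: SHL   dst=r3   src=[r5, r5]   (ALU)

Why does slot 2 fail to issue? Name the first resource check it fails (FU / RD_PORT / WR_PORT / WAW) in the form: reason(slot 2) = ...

reason(slot 2) = FU

[0] MUL needs rd=2 wr=1: ok; after: ALU=2 MUL=0 MEM=1 BR=1, R=2, W=3
[1] ALU needs rd=2 wr=1: ok; after: ALU=1 MUL=0 MEM=1 BR=1, R=0, W=2
[2] MUL needs rd=2 wr=1: FU; after: ALU=1 MUL=0 MEM=1 BR=1, R=0, W=2
[3] MEM needs rd=2 wr=0: RD_PORT; after: ALU=1 MUL=0 MEM=1 BR=1, R=0, W=2
[4] MEM needs rd=2 wr=0: RD_PORT; after: ALU=1 MUL=0 MEM=1 BR=1, R=0, W=2
[5] ALU needs rd=2 wr=1: RD_PORT; after: ALU=1 MUL=0 MEM=1 BR=1, R=0, W=2
[6] ALU needs rd=2 wr=1: RD_PORT; after: ALU=1 MUL=0 MEM=1 BR=1, R=0, W=2
[7] ALU needs rd=1 wr=1: RD_PORT; after: ALU=1 MUL=0 MEM=1 BR=1, R=0, W=2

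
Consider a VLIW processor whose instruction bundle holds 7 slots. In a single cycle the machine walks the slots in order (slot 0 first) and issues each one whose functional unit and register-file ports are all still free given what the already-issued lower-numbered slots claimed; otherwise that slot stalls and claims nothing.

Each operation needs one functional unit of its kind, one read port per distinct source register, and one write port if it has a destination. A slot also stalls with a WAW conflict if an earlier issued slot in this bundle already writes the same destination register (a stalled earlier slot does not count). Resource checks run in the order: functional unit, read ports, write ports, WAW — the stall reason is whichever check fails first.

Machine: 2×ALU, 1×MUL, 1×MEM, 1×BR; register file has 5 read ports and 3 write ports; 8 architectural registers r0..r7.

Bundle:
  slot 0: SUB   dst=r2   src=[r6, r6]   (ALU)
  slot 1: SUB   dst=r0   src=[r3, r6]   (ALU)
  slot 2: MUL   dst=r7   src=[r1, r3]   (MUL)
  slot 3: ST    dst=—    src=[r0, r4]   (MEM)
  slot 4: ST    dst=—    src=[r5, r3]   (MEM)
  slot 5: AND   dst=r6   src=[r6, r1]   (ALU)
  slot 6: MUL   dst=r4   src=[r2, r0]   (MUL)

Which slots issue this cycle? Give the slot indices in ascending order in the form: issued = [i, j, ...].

issued = [0, 1, 2]

  0. ALU→r2 ⇒ go  {1A/1Mu/1Ld/1B | 4r 2w}
  1. ALU→r0 ⇒ go  {0A/1Mu/1Ld/1B | 2r 1w}
  2. MUL→r7 ⇒ go  {0A/0Mu/1Ld/1B | 0r 0w}
  3. MEM ⇒ no(RD_PORT)  {0A/0Mu/1Ld/1B | 0r 0w}
  4. MEM ⇒ no(RD_PORT)  {0A/0Mu/1Ld/1B | 0r 0w}
  5. ALU→r6 ⇒ no(FU)  {0A/0Mu/1Ld/1B | 0r 0w}
  6. MUL→r4 ⇒ no(FU)  {0A/0Mu/1Ld/1B | 0r 0w}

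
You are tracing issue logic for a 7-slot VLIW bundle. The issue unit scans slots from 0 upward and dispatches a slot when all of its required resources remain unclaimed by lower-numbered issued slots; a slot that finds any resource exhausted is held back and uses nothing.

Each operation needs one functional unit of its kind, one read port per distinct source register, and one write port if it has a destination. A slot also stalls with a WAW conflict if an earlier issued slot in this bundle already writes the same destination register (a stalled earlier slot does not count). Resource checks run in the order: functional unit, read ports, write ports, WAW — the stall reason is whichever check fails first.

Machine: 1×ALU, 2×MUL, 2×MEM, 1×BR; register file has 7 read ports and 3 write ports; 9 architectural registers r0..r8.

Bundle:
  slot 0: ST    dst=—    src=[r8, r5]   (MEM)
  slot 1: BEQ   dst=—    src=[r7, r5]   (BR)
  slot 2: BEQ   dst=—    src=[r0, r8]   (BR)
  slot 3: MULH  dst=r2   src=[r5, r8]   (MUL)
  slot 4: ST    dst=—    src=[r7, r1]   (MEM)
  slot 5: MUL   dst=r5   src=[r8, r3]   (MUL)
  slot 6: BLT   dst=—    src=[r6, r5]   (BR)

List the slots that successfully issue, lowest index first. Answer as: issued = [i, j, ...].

issued = [0, 1, 3]

#0 MEM src=r8,r5 dispatched  <A:1 Mu:2 Ld:1 B:1 rd:5 wr:3>
#1 BR src=r7,r5 dispatched  <A:1 Mu:2 Ld:1 B:0 rd:3 wr:3>
#2 BR src=r0,r8 held:FU  <A:1 Mu:2 Ld:1 B:0 rd:3 wr:3>
#3 MUL src=r5,r8 dispatched  <A:1 Mu:1 Ld:1 B:0 rd:1 wr:2>
#4 MEM src=r7,r1 held:RD_PORT  <A:1 Mu:1 Ld:1 B:0 rd:1 wr:2>
#5 MUL src=r8,r3 held:RD_PORT  <A:1 Mu:1 Ld:1 B:0 rd:1 wr:2>
#6 BR src=r6,r5 held:FU  <A:1 Mu:1 Ld:1 B:0 rd:1 wr:2>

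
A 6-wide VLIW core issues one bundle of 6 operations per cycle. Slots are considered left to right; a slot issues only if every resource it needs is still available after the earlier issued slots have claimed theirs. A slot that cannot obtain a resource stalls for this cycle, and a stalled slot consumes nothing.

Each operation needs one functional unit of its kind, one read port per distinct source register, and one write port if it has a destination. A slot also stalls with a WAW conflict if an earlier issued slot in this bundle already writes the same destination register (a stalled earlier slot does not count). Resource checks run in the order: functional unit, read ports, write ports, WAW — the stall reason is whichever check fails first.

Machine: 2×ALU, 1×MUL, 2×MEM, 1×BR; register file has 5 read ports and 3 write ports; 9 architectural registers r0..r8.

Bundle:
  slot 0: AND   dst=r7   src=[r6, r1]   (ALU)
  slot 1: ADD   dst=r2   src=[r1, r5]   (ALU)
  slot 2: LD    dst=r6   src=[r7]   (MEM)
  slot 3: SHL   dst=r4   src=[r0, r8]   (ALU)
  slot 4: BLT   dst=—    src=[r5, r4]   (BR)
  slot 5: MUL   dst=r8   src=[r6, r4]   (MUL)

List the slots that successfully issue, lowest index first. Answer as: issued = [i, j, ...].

(0) want 1×ALU +2rd +1wr — yes → AL1|MU1|ME2|BR1|rd3|wr2
(1) want 1×ALU +2rd +1wr — yes → AL0|MU1|ME2|BR1|rd1|wr1
(2) want 1×MEM +1rd +1wr — yes → AL0|MU1|ME1|BR1|rd0|wr0
(3) want 1×ALU +2rd +1wr — FU → AL0|MU1|ME1|BR1|rd0|wr0
(4) want 1×BR +2rd +0wr — RD_PORT → AL0|MU1|ME1|BR1|rd0|wr0
(5) want 1×MUL +2rd +1wr — RD_PORT → AL0|MU1|ME1|BR1|rd0|wr0

issued = [0, 1, 2]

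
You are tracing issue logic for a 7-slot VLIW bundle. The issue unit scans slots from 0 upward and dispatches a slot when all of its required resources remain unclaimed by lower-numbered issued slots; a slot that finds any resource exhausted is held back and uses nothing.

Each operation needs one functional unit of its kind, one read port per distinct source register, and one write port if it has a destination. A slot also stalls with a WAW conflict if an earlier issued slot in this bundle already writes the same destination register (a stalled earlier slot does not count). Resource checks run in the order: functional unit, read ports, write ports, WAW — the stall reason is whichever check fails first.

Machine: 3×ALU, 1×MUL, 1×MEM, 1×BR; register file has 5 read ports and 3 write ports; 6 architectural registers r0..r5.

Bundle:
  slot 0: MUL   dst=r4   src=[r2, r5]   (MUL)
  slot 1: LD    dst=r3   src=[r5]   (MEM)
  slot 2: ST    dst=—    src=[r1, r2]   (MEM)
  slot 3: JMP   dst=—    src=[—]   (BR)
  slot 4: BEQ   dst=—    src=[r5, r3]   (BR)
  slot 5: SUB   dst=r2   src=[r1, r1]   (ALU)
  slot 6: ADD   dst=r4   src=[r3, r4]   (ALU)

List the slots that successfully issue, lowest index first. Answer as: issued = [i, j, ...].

issued = [0, 1, 3, 5]

slot 0 (MUL): ISSUE — free A3,Mu0,Ld1,B1 rp3 wp2
slot 1 (MEM): ISSUE — free A3,Mu0,Ld0,B1 rp2 wp1
slot 2 (MEM): stall FU — free A3,Mu0,Ld0,B1 rp2 wp1
slot 3 (BR): ISSUE — free A3,Mu0,Ld0,B0 rp2 wp1
slot 4 (BR): stall FU — free A3,Mu0,Ld0,B0 rp2 wp1
slot 5 (ALU): ISSUE — free A2,Mu0,Ld0,B0 rp1 wp0
slot 6 (ALU): stall RD_PORT — free A2,Mu0,Ld0,B0 rp1 wp0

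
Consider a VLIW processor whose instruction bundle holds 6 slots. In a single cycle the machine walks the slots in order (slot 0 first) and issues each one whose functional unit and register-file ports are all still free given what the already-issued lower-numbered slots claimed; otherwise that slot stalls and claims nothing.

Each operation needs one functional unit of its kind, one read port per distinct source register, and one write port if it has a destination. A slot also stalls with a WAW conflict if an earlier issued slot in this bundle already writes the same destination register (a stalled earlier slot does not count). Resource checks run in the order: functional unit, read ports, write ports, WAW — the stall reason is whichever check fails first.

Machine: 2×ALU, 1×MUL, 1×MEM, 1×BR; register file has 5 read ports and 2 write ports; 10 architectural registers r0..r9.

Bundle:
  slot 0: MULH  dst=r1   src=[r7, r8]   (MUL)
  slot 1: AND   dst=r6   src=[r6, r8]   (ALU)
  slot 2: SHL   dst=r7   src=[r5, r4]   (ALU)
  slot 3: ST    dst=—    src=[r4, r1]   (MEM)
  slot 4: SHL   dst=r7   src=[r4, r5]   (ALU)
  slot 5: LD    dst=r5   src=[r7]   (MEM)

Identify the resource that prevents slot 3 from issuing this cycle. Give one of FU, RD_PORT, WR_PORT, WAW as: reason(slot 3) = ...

slot 0 (MUL): ISSUE — free A2,Mu0,Ld1,B1 rp3 wp1
slot 1 (ALU): ISSUE — free A1,Mu0,Ld1,B1 rp1 wp0
slot 2 (ALU): stall RD_PORT — free A1,Mu0,Ld1,B1 rp1 wp0
slot 3 (MEM): stall RD_PORT — free A1,Mu0,Ld1,B1 rp1 wp0
slot 4 (ALU): stall RD_PORT — free A1,Mu0,Ld1,B1 rp1 wp0
slot 5 (MEM): stall WR_PORT — free A1,Mu0,Ld1,B1 rp1 wp0

reason(slot 3) = RD_PORT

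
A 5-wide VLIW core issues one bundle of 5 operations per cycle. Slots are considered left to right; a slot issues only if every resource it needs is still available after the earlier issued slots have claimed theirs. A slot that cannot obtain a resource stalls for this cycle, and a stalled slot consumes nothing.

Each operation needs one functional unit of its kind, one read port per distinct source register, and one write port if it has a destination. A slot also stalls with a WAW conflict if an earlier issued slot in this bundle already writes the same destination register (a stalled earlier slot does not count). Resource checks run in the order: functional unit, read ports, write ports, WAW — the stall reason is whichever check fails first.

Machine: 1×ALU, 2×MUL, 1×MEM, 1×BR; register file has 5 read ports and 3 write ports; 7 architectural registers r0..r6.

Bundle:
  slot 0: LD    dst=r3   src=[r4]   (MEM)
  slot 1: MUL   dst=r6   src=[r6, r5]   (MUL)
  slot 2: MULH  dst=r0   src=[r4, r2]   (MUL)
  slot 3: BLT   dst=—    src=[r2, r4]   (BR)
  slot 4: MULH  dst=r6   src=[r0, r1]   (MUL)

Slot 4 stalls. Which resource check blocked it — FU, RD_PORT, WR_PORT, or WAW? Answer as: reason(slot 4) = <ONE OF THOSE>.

reason(slot 4) = FU

slot 0 (MEM): ISSUE — free A1,Mu2,Ld0,B1 rp4 wp2
slot 1 (MUL): ISSUE — free A1,Mu1,Ld0,B1 rp2 wp1
slot 2 (MUL): ISSUE — free A1,Mu0,Ld0,B1 rp0 wp0
slot 3 (BR): stall RD_PORT — free A1,Mu0,Ld0,B1 rp0 wp0
slot 4 (MUL): stall FU — free A1,Mu0,Ld0,B1 rp0 wp0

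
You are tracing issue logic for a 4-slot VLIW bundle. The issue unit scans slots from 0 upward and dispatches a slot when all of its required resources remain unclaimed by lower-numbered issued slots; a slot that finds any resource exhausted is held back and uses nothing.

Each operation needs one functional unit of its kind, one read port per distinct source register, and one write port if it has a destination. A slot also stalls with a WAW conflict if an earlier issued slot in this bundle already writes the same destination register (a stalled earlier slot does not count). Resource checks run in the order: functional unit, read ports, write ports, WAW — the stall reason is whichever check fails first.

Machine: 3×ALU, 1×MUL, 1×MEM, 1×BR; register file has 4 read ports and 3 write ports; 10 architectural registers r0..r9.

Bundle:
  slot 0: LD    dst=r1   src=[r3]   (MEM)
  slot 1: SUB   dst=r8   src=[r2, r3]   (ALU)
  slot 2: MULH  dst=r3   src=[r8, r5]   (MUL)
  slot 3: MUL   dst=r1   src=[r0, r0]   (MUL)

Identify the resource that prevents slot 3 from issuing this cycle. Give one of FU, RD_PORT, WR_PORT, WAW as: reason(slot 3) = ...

reason(slot 3) = WAW

  0. MEM→r1 ⇒ go  {3A/1Mu/0Ld/1B | 3r 2w}
  1. ALU→r8 ⇒ go  {2A/1Mu/0Ld/1B | 1r 1w}
  2. MUL→r3 ⇒ no(RD_PORT)  {2A/1Mu/0Ld/1B | 1r 1w}
  3. MUL→r1 ⇒ no(WAW)  {2A/1Mu/0Ld/1B | 1r 1w}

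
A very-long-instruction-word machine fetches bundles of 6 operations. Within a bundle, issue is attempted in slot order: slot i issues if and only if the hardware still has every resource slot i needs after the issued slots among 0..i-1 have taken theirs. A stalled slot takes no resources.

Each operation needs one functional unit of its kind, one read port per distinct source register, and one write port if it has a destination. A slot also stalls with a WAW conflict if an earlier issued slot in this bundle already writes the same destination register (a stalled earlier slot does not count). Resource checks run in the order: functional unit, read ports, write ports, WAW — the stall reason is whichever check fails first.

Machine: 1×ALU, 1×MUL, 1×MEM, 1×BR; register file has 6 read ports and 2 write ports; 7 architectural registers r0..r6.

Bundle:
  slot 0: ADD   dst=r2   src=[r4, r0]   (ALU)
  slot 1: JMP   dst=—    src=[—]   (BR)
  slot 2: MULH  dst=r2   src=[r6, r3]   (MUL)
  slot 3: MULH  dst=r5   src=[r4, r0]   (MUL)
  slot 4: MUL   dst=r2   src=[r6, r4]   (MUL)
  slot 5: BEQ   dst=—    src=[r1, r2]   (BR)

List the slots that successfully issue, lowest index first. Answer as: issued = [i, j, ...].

issued = [0, 1, 3]

(0) want 1×ALU +2rd +1wr — yes → AL0|MU1|ME1|BR1|rd4|wr1
(1) want 1×BR +0rd +0wr — yes → AL0|MU1|ME1|BR0|rd4|wr1
(2) want 1×MUL +2rd +1wr — WAW → AL0|MU1|ME1|BR0|rd4|wr1
(3) want 1×MUL +2rd +1wr — yes → AL0|MU0|ME1|BR0|rd2|wr0
(4) want 1×MUL +2rd +1wr — FU → AL0|MU0|ME1|BR0|rd2|wr0
(5) want 1×BR +2rd +0wr — FU → AL0|MU0|ME1|BR0|rd2|wr0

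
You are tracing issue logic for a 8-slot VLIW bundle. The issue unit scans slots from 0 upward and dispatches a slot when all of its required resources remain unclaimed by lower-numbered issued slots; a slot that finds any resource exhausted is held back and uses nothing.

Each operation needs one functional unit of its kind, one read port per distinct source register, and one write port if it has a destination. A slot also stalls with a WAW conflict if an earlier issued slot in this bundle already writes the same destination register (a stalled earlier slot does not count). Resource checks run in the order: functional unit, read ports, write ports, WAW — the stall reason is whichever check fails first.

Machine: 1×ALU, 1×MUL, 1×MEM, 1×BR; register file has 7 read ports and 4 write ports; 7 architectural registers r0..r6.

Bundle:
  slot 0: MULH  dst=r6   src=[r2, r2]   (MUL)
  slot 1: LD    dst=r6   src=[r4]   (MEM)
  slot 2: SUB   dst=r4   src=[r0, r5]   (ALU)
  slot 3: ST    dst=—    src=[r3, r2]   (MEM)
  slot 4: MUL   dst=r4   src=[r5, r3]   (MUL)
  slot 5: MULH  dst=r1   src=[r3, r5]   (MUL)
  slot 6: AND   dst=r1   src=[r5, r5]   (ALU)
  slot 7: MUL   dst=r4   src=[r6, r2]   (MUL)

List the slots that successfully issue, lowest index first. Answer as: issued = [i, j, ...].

issued = [0, 2, 3]

  0. MUL→r6 ⇒ go  {1A/0Mu/1Ld/1B | 6r 3w}
  1. MEM→r6 ⇒ no(WAW)  {1A/0Mu/1Ld/1B | 6r 3w}
  2. ALU→r4 ⇒ go  {0A/0Mu/1Ld/1B | 4r 2w}
  3. MEM ⇒ go  {0A/0Mu/0Ld/1B | 2r 2w}
  4. MUL→r4 ⇒ no(FU)  {0A/0Mu/0Ld/1B | 2r 2w}
  5. MUL→r1 ⇒ no(FU)  {0A/0Mu/0Ld/1B | 2r 2w}
  6. ALU→r1 ⇒ no(FU)  {0A/0Mu/0Ld/1B | 2r 2w}
  7. MUL→r4 ⇒ no(FU)  {0A/0Mu/0Ld/1B | 2r 2w}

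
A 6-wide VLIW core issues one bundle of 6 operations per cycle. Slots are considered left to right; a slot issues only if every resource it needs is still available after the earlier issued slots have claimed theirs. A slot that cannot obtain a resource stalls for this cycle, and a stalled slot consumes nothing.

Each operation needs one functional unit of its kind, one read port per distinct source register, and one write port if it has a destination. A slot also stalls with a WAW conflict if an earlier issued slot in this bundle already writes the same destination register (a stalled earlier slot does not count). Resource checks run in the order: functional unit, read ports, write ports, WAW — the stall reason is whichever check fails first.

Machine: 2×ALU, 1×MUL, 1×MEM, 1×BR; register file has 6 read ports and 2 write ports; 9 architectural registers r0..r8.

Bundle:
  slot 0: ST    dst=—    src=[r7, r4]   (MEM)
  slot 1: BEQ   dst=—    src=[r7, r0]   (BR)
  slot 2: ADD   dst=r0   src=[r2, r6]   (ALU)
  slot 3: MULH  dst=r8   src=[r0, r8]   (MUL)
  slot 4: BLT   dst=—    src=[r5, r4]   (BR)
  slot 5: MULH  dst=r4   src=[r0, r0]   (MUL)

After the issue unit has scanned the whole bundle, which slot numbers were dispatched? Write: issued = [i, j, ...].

slot 0 (MEM): ISSUE — free A2,Mu1,Ld0,B1 rp4 wp2
slot 1 (BR): ISSUE — free A2,Mu1,Ld0,B0 rp2 wp2
slot 2 (ALU): ISSUE — free A1,Mu1,Ld0,B0 rp0 wp1
slot 3 (MUL): stall RD_PORT — free A1,Mu1,Ld0,B0 rp0 wp1
slot 4 (BR): stall FU — free A1,Mu1,Ld0,B0 rp0 wp1
slot 5 (MUL): stall RD_PORT — free A1,Mu1,Ld0,B0 rp0 wp1

issued = [0, 1, 2]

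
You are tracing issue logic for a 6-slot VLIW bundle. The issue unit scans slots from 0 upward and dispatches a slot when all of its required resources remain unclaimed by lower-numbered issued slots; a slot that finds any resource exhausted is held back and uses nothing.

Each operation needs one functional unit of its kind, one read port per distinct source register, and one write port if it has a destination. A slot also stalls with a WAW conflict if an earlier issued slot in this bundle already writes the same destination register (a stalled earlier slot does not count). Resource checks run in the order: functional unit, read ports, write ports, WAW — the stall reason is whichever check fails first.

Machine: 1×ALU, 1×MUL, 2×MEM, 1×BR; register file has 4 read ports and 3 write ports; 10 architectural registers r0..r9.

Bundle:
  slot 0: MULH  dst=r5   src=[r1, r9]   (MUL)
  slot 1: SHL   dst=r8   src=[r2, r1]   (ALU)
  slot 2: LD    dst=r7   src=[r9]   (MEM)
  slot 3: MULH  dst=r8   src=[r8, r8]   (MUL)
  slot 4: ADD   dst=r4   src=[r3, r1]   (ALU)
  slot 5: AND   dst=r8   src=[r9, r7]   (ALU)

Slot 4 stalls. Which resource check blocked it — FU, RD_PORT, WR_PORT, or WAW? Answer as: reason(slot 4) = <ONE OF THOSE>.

reason(slot 4) = FU

slot 0 (MUL): ISSUE — free A1,Mu0,Ld2,B1 rp2 wp2
slot 1 (ALU): ISSUE — free A0,Mu0,Ld2,B1 rp0 wp1
slot 2 (MEM): stall RD_PORT — free A0,Mu0,Ld2,B1 rp0 wp1
slot 3 (MUL): stall FU — free A0,Mu0,Ld2,B1 rp0 wp1
slot 4 (ALU): stall FU — free A0,Mu0,Ld2,B1 rp0 wp1
slot 5 (ALU): stall FU — free A0,Mu0,Ld2,B1 rp0 wp1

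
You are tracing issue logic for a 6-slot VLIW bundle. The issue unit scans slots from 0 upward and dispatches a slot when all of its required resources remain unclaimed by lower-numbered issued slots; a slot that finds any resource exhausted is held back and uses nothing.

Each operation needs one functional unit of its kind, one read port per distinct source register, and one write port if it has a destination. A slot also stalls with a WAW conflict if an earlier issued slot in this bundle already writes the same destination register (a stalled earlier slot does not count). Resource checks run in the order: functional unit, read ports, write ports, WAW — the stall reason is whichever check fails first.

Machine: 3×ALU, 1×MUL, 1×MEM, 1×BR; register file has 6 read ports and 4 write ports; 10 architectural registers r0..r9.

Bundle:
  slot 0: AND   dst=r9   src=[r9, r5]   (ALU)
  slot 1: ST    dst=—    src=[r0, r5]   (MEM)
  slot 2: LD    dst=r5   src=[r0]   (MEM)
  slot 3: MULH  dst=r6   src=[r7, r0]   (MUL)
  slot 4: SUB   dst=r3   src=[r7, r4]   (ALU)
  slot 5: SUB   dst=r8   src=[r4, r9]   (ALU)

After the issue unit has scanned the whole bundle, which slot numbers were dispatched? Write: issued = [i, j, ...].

issued = [0, 1, 3]

#0 ALU src=r9,r5 dispatched  <A:2 Mu:1 Ld:1 B:1 rd:4 wr:3>
#1 MEM src=r0,r5 dispatched  <A:2 Mu:1 Ld:0 B:1 rd:2 wr:3>
#2 MEM src=r0 held:FU  <A:2 Mu:1 Ld:0 B:1 rd:2 wr:3>
#3 MUL src=r7,r0 dispatched  <A:2 Mu:0 Ld:0 B:1 rd:0 wr:2>
#4 ALU src=r7,r4 held:RD_PORT  <A:2 Mu:0 Ld:0 B:1 rd:0 wr:2>
#5 ALU src=r4,r9 held:RD_PORT  <A:2 Mu:0 Ld:0 B:1 rd:0 wr:2>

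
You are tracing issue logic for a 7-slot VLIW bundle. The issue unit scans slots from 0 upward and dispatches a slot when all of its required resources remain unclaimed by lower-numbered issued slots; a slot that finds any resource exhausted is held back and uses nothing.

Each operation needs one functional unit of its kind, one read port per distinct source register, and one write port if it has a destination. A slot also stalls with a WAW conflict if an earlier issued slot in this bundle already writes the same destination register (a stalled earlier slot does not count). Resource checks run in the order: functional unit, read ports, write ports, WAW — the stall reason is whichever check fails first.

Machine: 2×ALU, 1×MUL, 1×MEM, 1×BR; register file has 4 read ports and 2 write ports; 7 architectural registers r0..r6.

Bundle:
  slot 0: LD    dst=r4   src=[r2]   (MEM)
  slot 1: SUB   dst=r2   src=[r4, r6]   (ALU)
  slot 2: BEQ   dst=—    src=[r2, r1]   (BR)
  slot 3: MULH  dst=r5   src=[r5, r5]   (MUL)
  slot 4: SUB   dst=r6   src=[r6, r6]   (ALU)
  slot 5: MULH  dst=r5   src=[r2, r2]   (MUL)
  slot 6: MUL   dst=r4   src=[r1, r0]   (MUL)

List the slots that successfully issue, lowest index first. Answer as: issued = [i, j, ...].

issued = [0, 1]

  0. MEM→r4 ⇒ go  {2A/1Mu/0Ld/1B | 3r 1w}
  1. ALU→r2 ⇒ go  {1A/1Mu/0Ld/1B | 1r 0w}
  2. BR ⇒ no(RD_PORT)  {1A/1Mu/0Ld/1B | 1r 0w}
  3. MUL→r5 ⇒ no(WR_PORT)  {1A/1Mu/0Ld/1B | 1r 0w}
  4. ALU→r6 ⇒ no(WR_PORT)  {1A/1Mu/0Ld/1B | 1r 0w}
  5. MUL→r5 ⇒ no(WR_PORT)  {1A/1Mu/0Ld/1B | 1r 0w}
  6. MUL→r4 ⇒ no(RD_PORT)  {1A/1Mu/0Ld/1B | 1r 0w}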